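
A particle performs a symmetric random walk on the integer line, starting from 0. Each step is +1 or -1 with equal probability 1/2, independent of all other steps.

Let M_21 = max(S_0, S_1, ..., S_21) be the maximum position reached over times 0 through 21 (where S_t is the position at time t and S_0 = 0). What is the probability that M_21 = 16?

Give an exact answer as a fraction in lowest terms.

Let M_21 = max(S_0,...,S_21). Use the reflection principle: for j ≥ 1, #{paths with M_21 ≥ j} = #{S_21 ≥ j} + #{S_21 ≥ j+1}.
By reflection, #{M_21 ≥ 16} = #{S_21 ≥ 16} + #{S_21 ≥ 17} = 232 + 232 = 464.
#{M_21 ≥ 17} = #{S_21 ≥ 17} + #{S_21 ≥ 18} = 232 + 22 = 254.
#{M_21 = 16} = 464 - 254 = 210.
P(M_21 = 16) = 210/2097152 = 105/1048576

Answer: 105/1048576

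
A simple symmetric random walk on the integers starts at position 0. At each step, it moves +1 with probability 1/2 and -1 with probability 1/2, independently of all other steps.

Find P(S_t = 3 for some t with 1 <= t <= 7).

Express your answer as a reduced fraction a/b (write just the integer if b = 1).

Count via complement. Let g(t,s) = #length-t paths at position s with S_1..S_t all ≠ 3.
g(t,s) = g(t-1,s-1) + g(t-1,s+1) for s ≠ 3; g(t,3) = 0.
t=0: g(0,0)=1
t=1: g(1,-1)=1 g(1,1)=1
t=2: g(2,-2)=1 g(2,0)=2 g(2,2)=1
t=3: g(3,-3)=1 g(3,-1)=3 g(3,1)=3
t=4: g(4,-4)=1 g(4,-2)=4 g(4,0)=6 g(4,2)=3
t=5: g(5,-5)=1 g(5,-3)=5 g(5,-1)=10 g(5,1)=9
t=6: g(6,-6)=1 g(6,-4)=6 g(6,-2)=15 g(6,0)=19 g(6,2)=9
t=7: g(7,-7)=1 g(7,-5)=7 g(7,-3)=21 g(7,-1)=34 g(7,1)=28
Paths never hitting 3: Σ_s g(7,s) = 91
Paths hitting 3: 2^7 - 91 = 37
P = 37/128 = 37/128

Answer: 37/128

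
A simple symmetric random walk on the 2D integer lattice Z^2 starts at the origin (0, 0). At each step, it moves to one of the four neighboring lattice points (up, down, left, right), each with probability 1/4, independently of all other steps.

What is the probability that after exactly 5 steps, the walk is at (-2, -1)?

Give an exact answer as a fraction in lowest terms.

Let h be the number of horizontal steps (so 5-h are vertical). To end at (-2,-1) need (h-2)/2 right-steps and ((5-h)-1)/2 up-steps.
Sum over h with 2 ≤ h ≤ 4, h ≡ 0 (mod 2), 5-h ≡ 1 (mod 2):
h=2: C(5,2)·C(2,0)·C(3,1) = 10·1·3 = 30
h=4: C(5,4)·C(4,1)·C(1,0) = 5·4·1 = 20
Total favorable: 50
Total paths: 4^5 = 1024
P = 50/1024 = 25/512

Answer: 25/512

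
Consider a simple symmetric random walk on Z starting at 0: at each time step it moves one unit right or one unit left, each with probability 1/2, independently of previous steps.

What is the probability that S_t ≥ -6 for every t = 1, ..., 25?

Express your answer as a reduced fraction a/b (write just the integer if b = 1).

Answer: 27895895/33554432

Derivation:
Let f(t,s) = #length-t paths at position s with S_1..S_t all ≥ -6.
f(t,s) = f(t-1,s-1) + f(t-1,s+1) for s ≥ -6; f(t,s) = 0 for s < -6.
t=0: f(0,0)=1
t=1: f(1,-1)=1 f(1,1)=1
t=2: f(2,-2)=1 f(2,0)=2 f(2,2)=1
t=3: f(3,-3)=1 f(3,-1)=3 f(3,1)=3 f(3,3)=1
t=4: f(4,-4)=1 f(4,-2)=4 f(4,0)=6 f(4,2)=4 f(4,4)=1
t=5: f(5,-5)=1 f(5,-3)=5 f(5,-1)=10 f(5,1)=10 f(5,3)=5 f(5,5)=1
t=6: f(6,-6)=1 f(6,-4)=6 f(6,-2)=15 f(6,0)=20 f(6,2)=15 f(6,4)=6 f(6,6)=1
t=7: f(7,-5)=7 f(7,-3)=21 f(7,-1)=35 f(7,1)=35 f(7,3)=21 f(7,5)=7 f(7,7)=1
t=8: f(8,-6)=7 f(8,-4)=28 f(8,-2)=56 f(8,0)=70 f(8,2)=56 f(8,4)=28 f(8,6)=8 f(8,8)=1
t=9: f(9,-5)=35 f(9,-3)=84 f(9,-1)=126 f(9,1)=126 f(9,3)=84 f(9,5)=36 f(9,7)=9 f(9,9)=1
t=10: f(10,-6)=35 f(10,-4)=119 f(10,-2)=210 f(10,0)=252 f(10,2)=210 f(10,4)=120 f(10,6)=45 f(10,8)=10 f(10,10)=1
t=11: f(11,-5)=154 f(11,-3)=329 f(11,-1)=462 f(11,1)=462 f(11,3)=330 f(11,5)=165 f(11,7)=55 f(11,9)=11 f(11,11)=1
t=12: f(12,-6)=154 f(12,-4)=483 f(12,-2)=791 f(12,0)=924 f(12,2)=792 f(12,4)=495 f(12,6)=220 f(12,8)=66 f(12,10)=12 f(12,12)=1
t=13: f(13,-5)=637 f(13,-3)=1274 f(13,-1)=1715 f(13,1)=1716 f(13,3)=1287 f(13,5)=715 f(13,7)=286 f(13,9)=78 f(13,11)=13 f(13,13)=1
t=14: f(14,-6)=637 f(14,-4)=1911 f(14,-2)=2989 f(14,0)=3431 f(14,2)=3003 f(14,4)=2002 f(14,6)=1001 f(14,8)=364 f(14,10)=91 f(14,12)=14 f(14,14)=1
t=15: f(15,-5)=2548 f(15,-3)=4900 f(15,-1)=6420 f(15,1)=6434 f(15,3)=5005 f(15,5)=3003 f(15,7)=1365 f(15,9)=455 f(15,11)=105 f(15,13)=15 f(15,15)=1
t=16: f(16,-6)=2548 f(16,-4)=7448 f(16,-2)=11320 f(16,0)=12854 f(16,2)=11439 f(16,4)=8008 f(16,6)=4368 f(16,8)=1820 f(16,10)=560 f(16,12)=120 f(16,14)=16 f(16,16)=1
t=17: f(17,-5)=9996 f(17,-3)=18768 f(17,-1)=24174 f(17,1)=24293 f(17,3)=19447 f(17,5)=12376 f(17,7)=6188 f(17,9)=2380 f(17,11)=680 f(17,13)=136 f(17,15)=17 f(17,17)=1
t=18: f(18,-6)=9996 f(18,-4)=28764 f(18,-2)=42942 f(18,0)=48467 f(18,2)=43740 f(18,4)=31823 f(18,6)=18564 f(18,8)=8568 f(18,10)=3060 f(18,12)=816 f(18,14)=153 f(18,16)=18 f(18,18)=1
t=19: f(19,-5)=38760 f(19,-3)=71706 f(19,-1)=91409 f(19,1)=92207 f(19,3)=75563 f(19,5)=50387 f(19,7)=27132 f(19,9)=11628 f(19,11)=3876 f(19,13)=969 f(19,15)=171 f(19,17)=19 f(19,19)=1
t=20: f(20,-6)=38760 f(20,-4)=110466 f(20,-2)=163115 f(20,0)=183616 f(20,2)=167770 f(20,4)=125950 f(20,6)=77519 f(20,8)=38760 f(20,10)=15504 f(20,12)=4845 f(20,14)=1140 f(20,16)=190 f(20,18)=20 f(20,20)=1
t=21: f(21,-5)=149226 f(21,-3)=273581 f(21,-1)=346731 f(21,1)=351386 f(21,3)=293720 f(21,5)=203469 f(21,7)=116279 f(21,9)=54264 f(21,11)=20349 f(21,13)=5985 f(21,15)=1330 f(21,17)=210 f(21,19)=21 f(21,21)=1
t=22: f(22,-6)=149226 f(22,-4)=422807 f(22,-2)=620312 f(22,0)=698117 f(22,2)=645106 f(22,4)=497189 f(22,6)=319748 f(22,8)=170543 f(22,10)=74613 f(22,12)=26334 f(22,14)=7315 f(22,16)=1540 f(22,18)=231 f(22,20)=22 f(22,22)=1
t=23: f(23,-5)=572033 f(23,-3)=1043119 f(23,-1)=1318429 f(23,1)=1343223 f(23,3)=1142295 f(23,5)=816937 f(23,7)=490291 f(23,9)=245156 f(23,11)=100947 f(23,13)=33649 f(23,15)=8855 f(23,17)=1771 f(23,19)=253 f(23,21)=23 f(23,23)=1
t=24: f(24,-6)=572033 f(24,-4)=1615152 f(24,-2)=2361548 f(24,0)=2661652 f(24,2)=2485518 f(24,4)=1959232 f(24,6)=1307228 f(24,8)=735447 f(24,10)=346103 f(24,12)=134596 f(24,14)=42504 f(24,16)=10626 f(24,18)=2024 f(24,20)=276 f(24,22)=24 f(24,24)=1
t=25: f(25,-5)=2187185 f(25,-3)=3976700 f(25,-1)=5023200 f(25,1)=5147170 f(25,3)=4444750 f(25,5)=3266460 f(25,7)=2042675 f(25,9)=1081550 f(25,11)=480699 f(25,13)=177100 f(25,15)=53130 f(25,17)=12650 f(25,19)=2300 f(25,21)=300 f(25,23)=25 f(25,25)=1
Σ_s f(25,s) = 27895895
P = 27895895/33554432 = 27895895/33554432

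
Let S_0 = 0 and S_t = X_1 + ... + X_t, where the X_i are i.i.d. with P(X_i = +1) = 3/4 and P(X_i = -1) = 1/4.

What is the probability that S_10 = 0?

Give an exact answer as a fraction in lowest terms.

To be at 0 after 10 steps: need exactly 5 steps of +1 and 5 of -1.
Number of such sequences: C(10,5) = 252
Each has probability (3/4)^5 · (1/4)^5 = 243/1048576
P = 252 · 243/1048576 = 15309/262144

Answer: 15309/262144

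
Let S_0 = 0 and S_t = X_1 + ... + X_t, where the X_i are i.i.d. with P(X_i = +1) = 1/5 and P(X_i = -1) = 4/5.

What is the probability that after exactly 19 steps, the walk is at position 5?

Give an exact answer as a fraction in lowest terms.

Answer: 825556992/19073486328125

Derivation:
To reach position 5 after 19 steps: need 12 steps of +1 and 7 steps of -1.
Number of such sequences: C(19,12) = 50388
Each has probability (1/5)^12 · (4/5)^7 = 16384/19073486328125
P = 50388 · 16384/19073486328125 = 825556992/19073486328125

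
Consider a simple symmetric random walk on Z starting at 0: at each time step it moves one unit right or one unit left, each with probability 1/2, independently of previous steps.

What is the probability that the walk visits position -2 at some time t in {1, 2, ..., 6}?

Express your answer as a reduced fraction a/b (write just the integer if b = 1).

Answer: 29/64

Derivation:
Count via complement. Let g(t,s) = #length-t paths at position s with S_1..S_t all ≠ -2.
g(t,s) = g(t-1,s-1) + g(t-1,s+1) for s ≠ -2; g(t,-2) = 0.
t=0: g(0,0)=1
t=1: g(1,-1)=1 g(1,1)=1
t=2: g(2,0)=2 g(2,2)=1
t=3: g(3,-1)=2 g(3,1)=3 g(3,3)=1
t=4: g(4,0)=5 g(4,2)=4 g(4,4)=1
t=5: g(5,-1)=5 g(5,1)=9 g(5,3)=5 g(5,5)=1
t=6: g(6,0)=14 g(6,2)=14 g(6,4)=6 g(6,6)=1
Paths never hitting -2: Σ_s g(6,s) = 35
Paths hitting -2: 2^6 - 35 = 29
P = 29/64 = 29/64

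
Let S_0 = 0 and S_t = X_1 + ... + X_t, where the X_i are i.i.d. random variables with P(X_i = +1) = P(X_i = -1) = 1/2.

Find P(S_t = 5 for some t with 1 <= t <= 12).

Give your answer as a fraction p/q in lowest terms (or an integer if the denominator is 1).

Answer: 299/2048

Derivation:
Count via complement. Let g(t,s) = #length-t paths at position s with S_1..S_t all ≠ 5.
g(t,s) = g(t-1,s-1) + g(t-1,s+1) for s ≠ 5; g(t,5) = 0.
t=0: g(0,0)=1
t=1: g(1,-1)=1 g(1,1)=1
t=2: g(2,-2)=1 g(2,0)=2 g(2,2)=1
t=3: g(3,-3)=1 g(3,-1)=3 g(3,1)=3 g(3,3)=1
t=4: g(4,-4)=1 g(4,-2)=4 g(4,0)=6 g(4,2)=4 g(4,4)=1
t=5: g(5,-5)=1 g(5,-3)=5 g(5,-1)=10 g(5,1)=10 g(5,3)=5
t=6: g(6,-6)=1 g(6,-4)=6 g(6,-2)=15 g(6,0)=20 g(6,2)=15 g(6,4)=5
t=7: g(7,-7)=1 g(7,-5)=7 g(7,-3)=21 g(7,-1)=35 g(7,1)=35 g(7,3)=20
t=8: g(8,-8)=1 g(8,-6)=8 g(8,-4)=28 g(8,-2)=56 g(8,0)=70 g(8,2)=55 g(8,4)=20
t=9: g(9,-9)=1 g(9,-7)=9 g(9,-5)=36 g(9,-3)=84 g(9,-1)=126 g(9,1)=125 g(9,3)=75
t=10: g(10,-10)=1 g(10,-8)=10 g(10,-6)=45 g(10,-4)=120 g(10,-2)=210 g(10,0)=251 g(10,2)=200 g(10,4)=75
t=11: g(11,-11)=1 g(11,-9)=11 g(11,-7)=55 g(11,-5)=165 g(11,-3)=330 g(11,-1)=461 g(11,1)=451 g(11,3)=275
t=12: g(12,-12)=1 g(12,-10)=12 g(12,-8)=66 g(12,-6)=220 g(12,-4)=495 g(12,-2)=791 g(12,0)=912 g(12,2)=726 g(12,4)=275
Paths never hitting 5: Σ_s g(12,s) = 3498
Paths hitting 5: 2^12 - 3498 = 598
P = 598/4096 = 299/2048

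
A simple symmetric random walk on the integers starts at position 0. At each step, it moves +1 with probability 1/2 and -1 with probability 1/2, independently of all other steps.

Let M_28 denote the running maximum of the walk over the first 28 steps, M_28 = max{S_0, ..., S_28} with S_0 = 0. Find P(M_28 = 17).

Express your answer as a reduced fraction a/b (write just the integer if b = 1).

Let M_28 = max(S_0,...,S_28). Use the reflection principle: for j ≥ 1, #{paths with M_28 ≥ j} = #{S_28 ≥ j} + #{S_28 ≥ j+1}.
By reflection, #{M_28 ≥ 17} = #{S_28 ≥ 17} + #{S_28 ≥ 18} = 122438 + 122438 = 244876.
#{M_28 ≥ 18} = #{S_28 ≥ 18} + #{S_28 ≥ 19} = 122438 + 24158 = 146596.
#{M_28 = 17} = 244876 - 146596 = 98280.
P(M_28 = 17) = 98280/268435456 = 12285/33554432

Answer: 12285/33554432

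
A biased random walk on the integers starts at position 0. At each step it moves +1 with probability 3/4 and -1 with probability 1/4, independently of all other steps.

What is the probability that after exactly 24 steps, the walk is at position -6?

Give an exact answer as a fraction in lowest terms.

Answer: 1608475077/17592186044416

Derivation:
To reach position -6 after 24 steps: need 9 steps of +1 and 15 steps of -1.
Number of such sequences: C(24,9) = 1307504
Each has probability (3/4)^9 · (1/4)^15 = 19683/281474976710656
P = 1307504 · 19683/281474976710656 = 1608475077/17592186044416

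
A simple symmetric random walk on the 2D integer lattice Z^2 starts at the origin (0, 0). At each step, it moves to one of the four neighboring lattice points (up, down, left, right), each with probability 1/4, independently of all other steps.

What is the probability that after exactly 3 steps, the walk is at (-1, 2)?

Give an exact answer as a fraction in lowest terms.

Answer: 3/64

Derivation:
Let h be the number of horizontal steps (so 3-h are vertical). To end at (-1,2) need (h-1)/2 right-steps and ((3-h)+2)/2 up-steps.
Sum over h with 1 ≤ h ≤ 1, h ≡ 1 (mod 2), 3-h ≡ 0 (mod 2):
h=1: C(3,1)·C(1,0)·C(2,2) = 3·1·1 = 3
Total favorable: 3
Total paths: 4^3 = 64
P = 3/64 = 3/64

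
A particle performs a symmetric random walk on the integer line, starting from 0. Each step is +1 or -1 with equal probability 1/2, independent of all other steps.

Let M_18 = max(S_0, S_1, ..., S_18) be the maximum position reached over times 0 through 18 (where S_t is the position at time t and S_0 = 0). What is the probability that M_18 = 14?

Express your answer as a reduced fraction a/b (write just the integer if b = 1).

Let M_18 = max(S_0,...,S_18). Use the reflection principle: for j ≥ 1, #{paths with M_18 ≥ j} = #{S_18 ≥ j} + #{S_18 ≥ j+1}.
By reflection, #{M_18 ≥ 14} = #{S_18 ≥ 14} + #{S_18 ≥ 15} = 172 + 19 = 191.
#{M_18 ≥ 15} = #{S_18 ≥ 15} + #{S_18 ≥ 16} = 19 + 19 = 38.
#{M_18 = 14} = 191 - 38 = 153.
P(M_18 = 14) = 153/262144 = 153/262144

Answer: 153/262144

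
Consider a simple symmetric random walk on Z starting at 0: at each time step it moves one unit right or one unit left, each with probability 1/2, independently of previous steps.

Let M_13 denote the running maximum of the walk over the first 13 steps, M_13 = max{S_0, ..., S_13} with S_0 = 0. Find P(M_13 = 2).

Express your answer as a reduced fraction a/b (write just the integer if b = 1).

Let M_13 = max(S_0,...,S_13). Use the reflection principle: for j ≥ 1, #{paths with M_13 ≥ j} = #{S_13 ≥ j} + #{S_13 ≥ j+1}.
By reflection, #{M_13 ≥ 2} = #{S_13 ≥ 2} + #{S_13 ≥ 3} = 2380 + 2380 = 4760.
#{M_13 ≥ 3} = #{S_13 ≥ 3} + #{S_13 ≥ 4} = 2380 + 1093 = 3473.
#{M_13 = 2} = 4760 - 3473 = 1287.
P(M_13 = 2) = 1287/8192 = 1287/8192

Answer: 1287/8192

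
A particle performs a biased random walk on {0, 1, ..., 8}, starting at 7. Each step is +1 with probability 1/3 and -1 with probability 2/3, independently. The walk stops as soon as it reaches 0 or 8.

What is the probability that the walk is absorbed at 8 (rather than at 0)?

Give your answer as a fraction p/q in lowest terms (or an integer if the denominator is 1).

Biased walk: p = 1/3, q = 2/3, r = q/p = 2
Gambler's ruin: P(hit 8 before 0 | start at 7) = (1 - r^a)/(1 - r^N)
r^7 = 128; r^8 = 256
P = (1 - 128) / (1 - 256) = -127 / -255 = 127/255

Answer: 127/255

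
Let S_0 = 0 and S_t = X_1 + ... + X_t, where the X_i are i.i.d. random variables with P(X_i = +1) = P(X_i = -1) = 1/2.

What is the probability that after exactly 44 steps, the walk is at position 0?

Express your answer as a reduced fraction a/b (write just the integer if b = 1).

Answer: 263012370465/2199023255552

Derivation:
To return to 0 after 44 steps: need exactly 22 steps of +1 and 22 of -1.
Favorable paths: C(44,22) = 2104098963720
Total paths: 2^44 = 17592186044416
P = 2104098963720/17592186044416 = 263012370465/2199023255552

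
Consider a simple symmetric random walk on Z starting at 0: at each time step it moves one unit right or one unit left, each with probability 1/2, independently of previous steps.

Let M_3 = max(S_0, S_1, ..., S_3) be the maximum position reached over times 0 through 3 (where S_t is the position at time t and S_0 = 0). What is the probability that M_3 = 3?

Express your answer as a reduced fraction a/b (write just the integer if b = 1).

Answer: 1/8

Derivation:
Let M_3 = max(S_0,...,S_3). Use the reflection principle: for j ≥ 1, #{paths with M_3 ≥ j} = #{S_3 ≥ j} + #{S_3 ≥ j+1}.
By reflection, #{M_3 ≥ 3} = #{S_3 ≥ 3} + #{S_3 ≥ 4} = 1 + 0 = 1.
#{M_3 ≥ 4} = #{S_3 ≥ 4} + #{S_3 ≥ 5} = 0 + 0 = 0.
#{M_3 = 3} = 1 - 0 = 1.
P(M_3 = 3) = 1/8 = 1/8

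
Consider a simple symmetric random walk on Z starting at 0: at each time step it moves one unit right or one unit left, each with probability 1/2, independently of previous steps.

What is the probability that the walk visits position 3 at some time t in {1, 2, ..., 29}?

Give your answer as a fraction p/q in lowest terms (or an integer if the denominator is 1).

Answer: 313889477/536870912

Derivation:
Count via complement. Let g(t,s) = #length-t paths at position s with S_1..S_t all ≠ 3.
g(t,s) = g(t-1,s-1) + g(t-1,s+1) for s ≠ 3; g(t,3) = 0.
t=0: g(0,0)=1
t=1: g(1,-1)=1 g(1,1)=1
t=2: g(2,-2)=1 g(2,0)=2 g(2,2)=1
t=3: g(3,-3)=1 g(3,-1)=3 g(3,1)=3
t=4: g(4,-4)=1 g(4,-2)=4 g(4,0)=6 g(4,2)=3
t=5: g(5,-5)=1 g(5,-3)=5 g(5,-1)=10 g(5,1)=9
t=6: g(6,-6)=1 g(6,-4)=6 g(6,-2)=15 g(6,0)=19 g(6,2)=9
t=7: g(7,-7)=1 g(7,-5)=7 g(7,-3)=21 g(7,-1)=34 g(7,1)=28
t=8: g(8,-8)=1 g(8,-6)=8 g(8,-4)=28 g(8,-2)=55 g(8,0)=62 g(8,2)=28
t=9: g(9,-9)=1 g(9,-7)=9 g(9,-5)=36 g(9,-3)=83 g(9,-1)=117 g(9,1)=90
t=10: g(10,-10)=1 g(10,-8)=10 g(10,-6)=45 g(10,-4)=119 g(10,-2)=200 g(10,0)=207 g(10,2)=90
t=11: g(11,-11)=1 g(11,-9)=11 g(11,-7)=55 g(11,-5)=164 g(11,-3)=319 g(11,-1)=407 g(11,1)=297
t=12: g(12,-12)=1 g(12,-10)=12 g(12,-8)=66 g(12,-6)=219 g(12,-4)=483 g(12,-2)=726 g(12,0)=704 g(12,2)=297
t=13: g(13,-13)=1 g(13,-11)=13 g(13,-9)=78 g(13,-7)=285 g(13,-5)=702 g(13,-3)=1209 g(13,-1)=1430 g(13,1)=1001
t=14: g(14,-14)=1 g(14,-12)=14 g(14,-10)=91 g(14,-8)=363 g(14,-6)=987 g(14,-4)=1911 g(14,-2)=2639 g(14,0)=2431 g(14,2)=1001
t=15: g(15,-15)=1 g(15,-13)=15 g(15,-11)=105 g(15,-9)=454 g(15,-7)=1350 g(15,-5)=2898 g(15,-3)=4550 g(15,-1)=5070 g(15,1)=3432
t=16: g(16,-16)=1 g(16,-14)=16 g(16,-12)=120 g(16,-10)=559 g(16,-8)=1804 g(16,-6)=4248 g(16,-4)=7448 g(16,-2)=9620 g(16,0)=8502 g(16,2)=3432
t=17: g(17,-17)=1 g(17,-15)=17 g(17,-13)=136 g(17,-11)=679 g(17,-9)=2363 g(17,-7)=6052 g(17,-5)=11696 g(17,-3)=17068 g(17,-1)=18122 g(17,1)=11934
t=18: g(18,-18)=1 g(18,-16)=18 g(18,-14)=153 g(18,-12)=815 g(18,-10)=3042 g(18,-8)=8415 g(18,-6)=17748 g(18,-4)=28764 g(18,-2)=35190 g(18,0)=30056 g(18,2)=11934
t=19: g(19,-19)=1 g(19,-17)=19 g(19,-15)=171 g(19,-13)=968 g(19,-11)=3857 g(19,-9)=11457 g(19,-7)=26163 g(19,-5)=46512 g(19,-3)=63954 g(19,-1)=65246 g(19,1)=41990
t=20: g(20,-20)=1 g(20,-18)=20 g(20,-16)=190 g(20,-14)=1139 g(20,-12)=4825 g(20,-10)=15314 g(20,-8)=37620 g(20,-6)=72675 g(20,-4)=110466 g(20,-2)=129200 g(20,0)=107236 g(20,2)=41990
t=21: g(21,-21)=1 g(21,-19)=21 g(21,-17)=210 g(21,-15)=1329 g(21,-13)=5964 g(21,-11)=20139 g(21,-9)=52934 g(21,-7)=110295 g(21,-5)=183141 g(21,-3)=239666 g(21,-1)=236436 g(21,1)=149226
t=22: g(22,-22)=1 g(22,-20)=22 g(22,-18)=231 g(22,-16)=1539 g(22,-14)=7293 g(22,-12)=26103 g(22,-10)=73073 g(22,-8)=163229 g(22,-6)=293436 g(22,-4)=422807 g(22,-2)=476102 g(22,0)=385662 g(22,2)=149226
t=23: g(23,-23)=1 g(23,-21)=23 g(23,-19)=253 g(23,-17)=1770 g(23,-15)=8832 g(23,-13)=33396 g(23,-11)=99176 g(23,-9)=236302 g(23,-7)=456665 g(23,-5)=716243 g(23,-3)=898909 g(23,-1)=861764 g(23,1)=534888
t=24: g(24,-24)=1 g(24,-22)=24 g(24,-20)=276 g(24,-18)=2023 g(24,-16)=10602 g(24,-14)=42228 g(24,-12)=132572 g(24,-10)=335478 g(24,-8)=692967 g(24,-6)=1172908 g(24,-4)=1615152 g(24,-2)=1760673 g(24,0)=1396652 g(24,2)=534888
t=25: g(25,-25)=1 g(25,-23)=25 g(25,-21)=300 g(25,-19)=2299 g(25,-17)=12625 g(25,-15)=52830 g(25,-13)=174800 g(25,-11)=468050 g(25,-9)=1028445 g(25,-7)=1865875 g(25,-5)=2788060 g(25,-3)=3375825 g(25,-1)=3157325 g(25,1)=1931540
t=26: g(26,-26)=1 g(26,-24)=26 g(26,-22)=325 g(26,-20)=2599 g(26,-18)=14924 g(26,-16)=65455 g(26,-14)=227630 g(26,-12)=642850 g(26,-10)=1496495 g(26,-8)=2894320 g(26,-6)=4653935 g(26,-4)=6163885 g(26,-2)=6533150 g(26,0)=5088865 g(26,2)=1931540
t=27: g(27,-27)=1 g(27,-25)=27 g(27,-23)=351 g(27,-21)=2924 g(27,-19)=17523 g(27,-17)=80379 g(27,-15)=293085 g(27,-13)=870480 g(27,-11)=2139345 g(27,-9)=4390815 g(27,-7)=7548255 g(27,-5)=10817820 g(27,-3)=12697035 g(27,-1)=11622015 g(27,1)=7020405
t=28: g(28,-28)=1 g(28,-26)=28 g(28,-24)=378 g(28,-22)=3275 g(28,-20)=20447 g(28,-18)=97902 g(28,-16)=373464 g(28,-14)=1163565 g(28,-12)=3009825 g(28,-10)=6530160 g(28,-8)=11939070 g(28,-6)=18366075 g(28,-4)=23514855 g(28,-2)=24319050 g(28,0)=18642420 g(28,2)=7020405
t=29: g(29,-29)=1 g(29,-27)=29 g(29,-25)=406 g(29,-23)=3653 g(29,-21)=23722 g(29,-19)=118349 g(29,-17)=471366 g(29,-15)=1537029 g(29,-13)=4173390 g(29,-11)=9539985 g(29,-9)=18469230 g(29,-7)=30305145 g(29,-5)=41880930 g(29,-3)=47833905 g(29,-1)=42961470 g(29,1)=25662825
Paths never hitting 3: Σ_s g(29,s) = 222981435
Paths hitting 3: 2^29 - 222981435 = 313889477
P = 313889477/536870912 = 313889477/536870912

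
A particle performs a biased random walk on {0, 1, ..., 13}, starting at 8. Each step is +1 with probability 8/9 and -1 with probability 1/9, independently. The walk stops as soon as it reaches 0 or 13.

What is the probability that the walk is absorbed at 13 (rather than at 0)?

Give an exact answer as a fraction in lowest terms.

Biased walk: p = 8/9, q = 1/9, r = q/p = 1/8
Gambler's ruin: P(hit 13 before 0 | start at 8) = (1 - r^a)/(1 - r^N)
r^8 = 1/16777216; r^13 = 1/549755813888
P = (1 - 1/16777216) / (1 - 1/549755813888) = 16777215/16777216 / 549755813887/549755813888 = 78536540160/78536544841

Answer: 78536540160/78536544841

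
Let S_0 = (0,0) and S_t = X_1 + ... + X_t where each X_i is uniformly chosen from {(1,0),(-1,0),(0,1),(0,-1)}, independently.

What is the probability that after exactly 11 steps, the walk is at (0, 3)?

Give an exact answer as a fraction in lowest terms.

Answer: 27225/1048576

Derivation:
Let h be the number of horizontal steps (so 11-h are vertical). To end at (0,3) need (h+0)/2 right-steps and ((11-h)+3)/2 up-steps.
Sum over h with 0 ≤ h ≤ 8, h ≡ 0 (mod 2), 11-h ≡ 1 (mod 2):
h=0: C(11,0)·C(0,0)·C(11,7) = 1·1·330 = 330
h=2: C(11,2)·C(2,1)·C(9,6) = 55·2·84 = 9240
h=4: C(11,4)·C(4,2)·C(7,5) = 330·6·21 = 41580
h=6: C(11,6)·C(6,3)·C(5,4) = 462·20·5 = 46200
h=8: C(11,8)·C(8,4)·C(3,3) = 165·70·1 = 11550
Total favorable: 108900
Total paths: 4^11 = 4194304
P = 108900/4194304 = 27225/1048576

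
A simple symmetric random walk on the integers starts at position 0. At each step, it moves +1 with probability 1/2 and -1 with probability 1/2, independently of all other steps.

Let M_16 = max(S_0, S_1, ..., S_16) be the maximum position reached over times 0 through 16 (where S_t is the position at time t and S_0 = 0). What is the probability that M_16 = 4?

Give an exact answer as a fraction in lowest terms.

Let M_16 = max(S_0,...,S_16). Use the reflection principle: for j ≥ 1, #{paths with M_16 ≥ j} = #{S_16 ≥ j} + #{S_16 ≥ j+1}.
By reflection, #{M_16 ≥ 4} = #{S_16 ≥ 4} + #{S_16 ≥ 5} = 14893 + 6885 = 21778.
#{M_16 ≥ 5} = #{S_16 ≥ 5} + #{S_16 ≥ 6} = 6885 + 6885 = 13770.
#{M_16 = 4} = 21778 - 13770 = 8008.
P(M_16 = 4) = 8008/65536 = 1001/8192

Answer: 1001/8192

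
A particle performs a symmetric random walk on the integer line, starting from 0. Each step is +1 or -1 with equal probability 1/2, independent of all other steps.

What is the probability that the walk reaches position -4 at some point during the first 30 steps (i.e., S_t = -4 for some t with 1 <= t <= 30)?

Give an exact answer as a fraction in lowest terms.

Count via complement. Let g(t,s) = #length-t paths at position s with S_1..S_t all ≠ -4.
g(t,s) = g(t-1,s-1) + g(t-1,s+1) for s ≠ -4; g(t,-4) = 0.
t=0: g(0,0)=1
t=1: g(1,-1)=1 g(1,1)=1
t=2: g(2,-2)=1 g(2,0)=2 g(2,2)=1
t=3: g(3,-3)=1 g(3,-1)=3 g(3,1)=3 g(3,3)=1
t=4: g(4,-2)=4 g(4,0)=6 g(4,2)=4 g(4,4)=1
t=5: g(5,-3)=4 g(5,-1)=10 g(5,1)=10 g(5,3)=5 g(5,5)=1
t=6: g(6,-2)=14 g(6,0)=20 g(6,2)=15 g(6,4)=6 g(6,6)=1
t=7: g(7,-3)=14 g(7,-1)=34 g(7,1)=35 g(7,3)=21 g(7,5)=7 g(7,7)=1
t=8: g(8,-2)=48 g(8,0)=69 g(8,2)=56 g(8,4)=28 g(8,6)=8 g(8,8)=1
t=9: g(9,-3)=48 g(9,-1)=117 g(9,1)=125 g(9,3)=84 g(9,5)=36 g(9,7)=9 g(9,9)=1
t=10: g(10,-2)=165 g(10,0)=242 g(10,2)=209 g(10,4)=120 g(10,6)=45 g(10,8)=10 g(10,10)=1
t=11: g(11,-3)=165 g(11,-1)=407 g(11,1)=451 g(11,3)=329 g(11,5)=165 g(11,7)=55 g(11,9)=11 g(11,11)=1
t=12: g(12,-2)=572 g(12,0)=858 g(12,2)=780 g(12,4)=494 g(12,6)=220 g(12,8)=66 g(12,10)=12 g(12,12)=1
t=13: g(13,-3)=572 g(13,-1)=1430 g(13,1)=1638 g(13,3)=1274 g(13,5)=714 g(13,7)=286 g(13,9)=78 g(13,11)=13 g(13,13)=1
t=14: g(14,-2)=2002 g(14,0)=3068 g(14,2)=2912 g(14,4)=1988 g(14,6)=1000 g(14,8)=364 g(14,10)=91 g(14,12)=14 g(14,14)=1
t=15: g(15,-3)=2002 g(15,-1)=5070 g(15,1)=5980 g(15,3)=4900 g(15,5)=2988 g(15,7)=1364 g(15,9)=455 g(15,11)=105 g(15,13)=15 g(15,15)=1
t=16: g(16,-2)=7072 g(16,0)=11050 g(16,2)=10880 g(16,4)=7888 g(16,6)=4352 g(16,8)=1819 g(16,10)=560 g(16,12)=120 g(16,14)=16 g(16,16)=1
t=17: g(17,-3)=7072 g(17,-1)=18122 g(17,1)=21930 g(17,3)=18768 g(17,5)=12240 g(17,7)=6171 g(17,9)=2379 g(17,11)=680 g(17,13)=136 g(17,15)=17 g(17,17)=1
t=18: g(18,-2)=25194 g(18,0)=40052 g(18,2)=40698 g(18,4)=31008 g(18,6)=18411 g(18,8)=8550 g(18,10)=3059 g(18,12)=816 g(18,14)=153 g(18,16)=18 g(18,18)=1
t=19: g(19,-3)=25194 g(19,-1)=65246 g(19,1)=80750 g(19,3)=71706 g(19,5)=49419 g(19,7)=26961 g(19,9)=11609 g(19,11)=3875 g(19,13)=969 g(19,15)=171 g(19,17)=19 g(19,19)=1
t=20: g(20,-2)=90440 g(20,0)=145996 g(20,2)=152456 g(20,4)=121125 g(20,6)=76380 g(20,8)=38570 g(20,10)=15484 g(20,12)=4844 g(20,14)=1140 g(20,16)=190 g(20,18)=20 g(20,20)=1
t=21: g(21,-3)=90440 g(21,-1)=236436 g(21,1)=298452 g(21,3)=273581 g(21,5)=197505 g(21,7)=114950 g(21,9)=54054 g(21,11)=20328 g(21,13)=5984 g(21,15)=1330 g(21,17)=210 g(21,19)=21 g(21,21)=1
t=22: g(22,-2)=326876 g(22,0)=534888 g(22,2)=572033 g(22,4)=471086 g(22,6)=312455 g(22,8)=169004 g(22,10)=74382 g(22,12)=26312 g(22,14)=7314 g(22,16)=1540 g(22,18)=231 g(22,20)=22 g(22,22)=1
t=23: g(23,-3)=326876 g(23,-1)=861764 g(23,1)=1106921 g(23,3)=1043119 g(23,5)=783541 g(23,7)=481459 g(23,9)=243386 g(23,11)=100694 g(23,13)=33626 g(23,15)=8854 g(23,17)=1771 g(23,19)=253 g(23,21)=23 g(23,23)=1
t=24: g(24,-2)=1188640 g(24,0)=1968685 g(24,2)=2150040 g(24,4)=1826660 g(24,6)=1265000 g(24,8)=724845 g(24,10)=344080 g(24,12)=134320 g(24,14)=42480 g(24,16)=10625 g(24,18)=2024 g(24,20)=276 g(24,22)=24 g(24,24)=1
t=25: g(25,-3)=1188640 g(25,-1)=3157325 g(25,1)=4118725 g(25,3)=3976700 g(25,5)=3091660 g(25,7)=1989845 g(25,9)=1068925 g(25,11)=478400 g(25,13)=176800 g(25,15)=53105 g(25,17)=12649 g(25,19)=2300 g(25,21)=300 g(25,23)=25 g(25,25)=1
t=26: g(26,-2)=4345965 g(26,0)=7276050 g(26,2)=8095425 g(26,4)=7068360 g(26,6)=5081505 g(26,8)=3058770 g(26,10)=1547325 g(26,12)=655200 g(26,14)=229905 g(26,16)=65754 g(26,18)=14949 g(26,20)=2600 g(26,22)=325 g(26,24)=26 g(26,26)=1
t=27: g(27,-3)=4345965 g(27,-1)=11622015 g(27,1)=15371475 g(27,3)=15163785 g(27,5)=12149865 g(27,7)=8140275 g(27,9)=4606095 g(27,11)=2202525 g(27,13)=885105 g(27,15)=295659 g(27,17)=80703 g(27,19)=17549 g(27,21)=2925 g(27,23)=351 g(27,25)=27 g(27,27)=1
t=28: g(28,-2)=15967980 g(28,0)=26993490 g(28,2)=30535260 g(28,4)=27313650 g(28,6)=20290140 g(28,8)=12746370 g(28,10)=6808620 g(28,12)=3087630 g(28,14)=1180764 g(28,16)=376362 g(28,18)=98252 g(28,20)=20474 g(28,22)=3276 g(28,24)=378 g(28,26)=28 g(28,28)=1
t=29: g(29,-3)=15967980 g(29,-1)=42961470 g(29,1)=57528750 g(29,3)=57848910 g(29,5)=47603790 g(29,7)=33036510 g(29,9)=19554990 g(29,11)=9896250 g(29,13)=4268394 g(29,15)=1557126 g(29,17)=474614 g(29,19)=118726 g(29,21)=23750 g(29,23)=3654 g(29,25)=406 g(29,27)=29 g(29,29)=1
t=30: g(30,-2)=58929450 g(30,0)=100490220 g(30,2)=115377660 g(30,4)=105452700 g(30,6)=80640300 g(30,8)=52591500 g(30,10)=29451240 g(30,12)=14164644 g(30,14)=5825520 g(30,16)=2031740 g(30,18)=593340 g(30,20)=142476 g(30,22)=27404 g(30,24)=4060 g(30,26)=435 g(30,28)=30 g(30,30)=1
Paths never hitting -4: Σ_s g(30,s) = 565722720
Paths hitting -4: 2^30 - 565722720 = 508019104
P = 508019104/1073741824 = 15875597/33554432

Answer: 15875597/33554432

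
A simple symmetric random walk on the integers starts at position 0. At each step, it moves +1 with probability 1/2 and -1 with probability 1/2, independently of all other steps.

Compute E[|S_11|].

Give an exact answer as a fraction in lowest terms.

Answer: 693/256

Derivation:
S_11 takes values m ≡ 1 (mod 2) with |m| ≤ 11; P(S_11=m) = C(11,(11+m)/2)/2^11.
Total paths: 2^11 = 2048
Distribution: P(S=-11)=1/2048, P(S=-9)=11/2048, P(S=-7)=55/2048, P(S=-5)=165/2048, P(S=-3)=330/2048, P(S=-1)=462/2048, P(S=1)=462/2048, P(S=3)=330/2048, P(S=5)=165/2048, P(S=7)=55/2048, P(S=9)=11/2048, P(S=11)=1/2048
E[|S_11|] = Σ_m |m|·P(S_11=m) = 5544/2048 = 693/256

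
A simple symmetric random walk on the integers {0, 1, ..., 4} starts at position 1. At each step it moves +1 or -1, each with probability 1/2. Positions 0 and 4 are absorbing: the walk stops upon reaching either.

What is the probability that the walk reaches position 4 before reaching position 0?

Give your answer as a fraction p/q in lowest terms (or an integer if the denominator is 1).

Answer: 1/4

Derivation:
Symmetric walk (p = 1/2): the harmonic-function argument gives P(hit 4 before 0 | start at 1) = a/N.
P = 1/4 = 1/4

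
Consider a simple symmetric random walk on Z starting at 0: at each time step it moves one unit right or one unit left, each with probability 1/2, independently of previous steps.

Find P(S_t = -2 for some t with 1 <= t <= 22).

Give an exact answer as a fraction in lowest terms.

Count via complement. Let g(t,s) = #length-t paths at position s with S_1..S_t all ≠ -2.
g(t,s) = g(t-1,s-1) + g(t-1,s+1) for s ≠ -2; g(t,-2) = 0.
t=0: g(0,0)=1
t=1: g(1,-1)=1 g(1,1)=1
t=2: g(2,0)=2 g(2,2)=1
t=3: g(3,-1)=2 g(3,1)=3 g(3,3)=1
t=4: g(4,0)=5 g(4,2)=4 g(4,4)=1
t=5: g(5,-1)=5 g(5,1)=9 g(5,3)=5 g(5,5)=1
t=6: g(6,0)=14 g(6,2)=14 g(6,4)=6 g(6,6)=1
t=7: g(7,-1)=14 g(7,1)=28 g(7,3)=20 g(7,5)=7 g(7,7)=1
t=8: g(8,0)=42 g(8,2)=48 g(8,4)=27 g(8,6)=8 g(8,8)=1
t=9: g(9,-1)=42 g(9,1)=90 g(9,3)=75 g(9,5)=35 g(9,7)=9 g(9,9)=1
t=10: g(10,0)=132 g(10,2)=165 g(10,4)=110 g(10,6)=44 g(10,8)=10 g(10,10)=1
t=11: g(11,-1)=132 g(11,1)=297 g(11,3)=275 g(11,5)=154 g(11,7)=54 g(11,9)=11 g(11,11)=1
t=12: g(12,0)=429 g(12,2)=572 g(12,4)=429 g(12,6)=208 g(12,8)=65 g(12,10)=12 g(12,12)=1
t=13: g(13,-1)=429 g(13,1)=1001 g(13,3)=1001 g(13,5)=637 g(13,7)=273 g(13,9)=77 g(13,11)=13 g(13,13)=1
t=14: g(14,0)=1430 g(14,2)=2002 g(14,4)=1638 g(14,6)=910 g(14,8)=350 g(14,10)=90 g(14,12)=14 g(14,14)=1
t=15: g(15,-1)=1430 g(15,1)=3432 g(15,3)=3640 g(15,5)=2548 g(15,7)=1260 g(15,9)=440 g(15,11)=104 g(15,13)=15 g(15,15)=1
t=16: g(16,0)=4862 g(16,2)=7072 g(16,4)=6188 g(16,6)=3808 g(16,8)=1700 g(16,10)=544 g(16,12)=119 g(16,14)=16 g(16,16)=1
t=17: g(17,-1)=4862 g(17,1)=11934 g(17,3)=13260 g(17,5)=9996 g(17,7)=5508 g(17,9)=2244 g(17,11)=663 g(17,13)=135 g(17,15)=17 g(17,17)=1
t=18: g(18,0)=16796 g(18,2)=25194 g(18,4)=23256 g(18,6)=15504 g(18,8)=7752 g(18,10)=2907 g(18,12)=798 g(18,14)=152 g(18,16)=18 g(18,18)=1
t=19: g(19,-1)=16796 g(19,1)=41990 g(19,3)=48450 g(19,5)=38760 g(19,7)=23256 g(19,9)=10659 g(19,11)=3705 g(19,13)=950 g(19,15)=170 g(19,17)=19 g(19,19)=1
t=20: g(20,0)=58786 g(20,2)=90440 g(20,4)=87210 g(20,6)=62016 g(20,8)=33915 g(20,10)=14364 g(20,12)=4655 g(20,14)=1120 g(20,16)=189 g(20,18)=20 g(20,20)=1
t=21: g(21,-1)=58786 g(21,1)=149226 g(21,3)=177650 g(21,5)=149226 g(21,7)=95931 g(21,9)=48279 g(21,11)=19019 g(21,13)=5775 g(21,15)=1309 g(21,17)=209 g(21,19)=21 g(21,21)=1
t=22: g(22,0)=208012 g(22,2)=326876 g(22,4)=326876 g(22,6)=245157 g(22,8)=144210 g(22,10)=67298 g(22,12)=24794 g(22,14)=7084 g(22,16)=1518 g(22,18)=230 g(22,20)=22 g(22,22)=1
Paths never hitting -2: Σ_s g(22,s) = 1352078
Paths hitting -2: 2^22 - 1352078 = 2842226
P = 2842226/4194304 = 1421113/2097152

Answer: 1421113/2097152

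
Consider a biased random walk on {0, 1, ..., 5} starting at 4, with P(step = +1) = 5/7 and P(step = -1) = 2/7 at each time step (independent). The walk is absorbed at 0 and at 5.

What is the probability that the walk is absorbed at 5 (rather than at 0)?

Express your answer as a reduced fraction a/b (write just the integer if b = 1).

Answer: 1015/1031

Derivation:
Biased walk: p = 5/7, q = 2/7, r = q/p = 2/5
Gambler's ruin: P(hit 5 before 0 | start at 4) = (1 - r^a)/(1 - r^N)
r^4 = 16/625; r^5 = 32/3125
P = (1 - 16/625) / (1 - 32/3125) = 609/625 / 3093/3125 = 1015/1031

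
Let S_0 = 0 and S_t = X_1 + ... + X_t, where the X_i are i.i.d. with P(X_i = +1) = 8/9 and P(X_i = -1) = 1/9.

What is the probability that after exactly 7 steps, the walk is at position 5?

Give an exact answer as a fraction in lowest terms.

Answer: 1835008/4782969

Derivation:
To reach position 5 after 7 steps: need 6 steps of +1 and 1 step of -1.
Number of such sequences: C(7,6) = 7
Each has probability (8/9)^6 · (1/9)^1 = 262144/4782969
P = 7 · 262144/4782969 = 1835008/4782969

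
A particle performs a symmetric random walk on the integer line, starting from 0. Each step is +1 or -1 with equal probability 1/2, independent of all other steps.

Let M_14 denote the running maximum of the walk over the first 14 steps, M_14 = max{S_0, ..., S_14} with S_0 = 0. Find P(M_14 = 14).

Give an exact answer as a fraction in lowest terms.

Let M_14 = max(S_0,...,S_14). Use the reflection principle: for j ≥ 1, #{paths with M_14 ≥ j} = #{S_14 ≥ j} + #{S_14 ≥ j+1}.
By reflection, #{M_14 ≥ 14} = #{S_14 ≥ 14} + #{S_14 ≥ 15} = 1 + 0 = 1.
#{M_14 ≥ 15} = #{S_14 ≥ 15} + #{S_14 ≥ 16} = 0 + 0 = 0.
#{M_14 = 14} = 1 - 0 = 1.
P(M_14 = 14) = 1/16384 = 1/16384

Answer: 1/16384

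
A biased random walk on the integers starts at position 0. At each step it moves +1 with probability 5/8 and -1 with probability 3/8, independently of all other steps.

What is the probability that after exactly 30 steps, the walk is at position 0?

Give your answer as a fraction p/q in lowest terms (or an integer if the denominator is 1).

To be at 0 after 30 steps: need exactly 15 steps of +1 and 15 of -1.
Number of such sequences: C(30,15) = 155117520
Each has probability (5/8)^15 · (3/8)^15 = 437893890380859375/1237940039285380274899124224
P = 155117520 · 437893890380859375/1237940039285380274899124224 = 4245313393689422607421875/77371252455336267181195264

Answer: 4245313393689422607421875/77371252455336267181195264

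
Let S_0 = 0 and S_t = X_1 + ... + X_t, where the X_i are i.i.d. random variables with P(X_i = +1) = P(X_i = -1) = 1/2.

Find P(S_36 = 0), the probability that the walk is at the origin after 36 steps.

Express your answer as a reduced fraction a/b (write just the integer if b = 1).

Answer: 2268783825/17179869184

Derivation:
To return to 0 after 36 steps: need exactly 18 steps of +1 and 18 of -1.
Favorable paths: C(36,18) = 9075135300
Total paths: 2^36 = 68719476736
P = 9075135300/68719476736 = 2268783825/17179869184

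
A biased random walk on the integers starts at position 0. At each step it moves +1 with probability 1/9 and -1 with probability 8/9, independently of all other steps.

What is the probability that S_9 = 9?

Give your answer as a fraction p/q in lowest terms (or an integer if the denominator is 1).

To reach position 9 after 9 steps: need 9 steps of +1 and 0 steps of -1.
Number of such sequences: C(9,9) = 1
Each has probability (1/9)^9 · (8/9)^0 = 1/387420489
P = 1 · 1/387420489 = 1/387420489

Answer: 1/387420489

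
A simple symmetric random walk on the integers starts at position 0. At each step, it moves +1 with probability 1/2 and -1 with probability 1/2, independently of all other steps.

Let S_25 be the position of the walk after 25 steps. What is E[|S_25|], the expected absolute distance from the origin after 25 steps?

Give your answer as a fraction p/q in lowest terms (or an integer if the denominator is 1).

Answer: 16900975/4194304

Derivation:
S_25 takes values m ≡ 1 (mod 2) with |m| ≤ 25; P(S_25=m) = C(25,(25+m)/2)/2^25.
Total paths: 2^25 = 33554432
Distribution: P(S=-25)=1/33554432, P(S=-23)=25/33554432, P(S=-21)=300/33554432, P(S=-19)=2300/33554432, P(S=-17)=12650/33554432, P(S=-15)=53130/33554432, P(S=-13)=177100/33554432, P(S=-11)=480700/33554432, P(S=-9)=1081575/33554432, P(S=-7)=2042975/33554432, P(S=-5)=3268760/33554432, P(S=-3)=4457400/33554432, P(S=-1)=5200300/33554432, P(S=1)=5200300/33554432, P(S=3)=4457400/33554432, P(S=5)=3268760/33554432, P(S=7)=2042975/33554432, P(S=9)=1081575/33554432, P(S=11)=480700/33554432, P(S=13)=177100/33554432, P(S=15)=53130/33554432, P(S=17)=12650/33554432, P(S=19)=2300/33554432, P(S=21)=300/33554432, P(S=23)=25/33554432, P(S=25)=1/33554432
E[|S_25|] = Σ_m |m|·P(S_25=m) = 135207800/33554432 = 16900975/4194304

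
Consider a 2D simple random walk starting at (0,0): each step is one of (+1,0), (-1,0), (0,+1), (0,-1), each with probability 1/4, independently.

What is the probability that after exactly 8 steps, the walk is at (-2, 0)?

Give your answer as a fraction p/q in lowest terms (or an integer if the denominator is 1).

Answer: 49/1024

Derivation:
Let h be the number of horizontal steps (so 8-h are vertical). To end at (-2,0) need (h-2)/2 right-steps and ((8-h)+0)/2 up-steps.
Sum over h with 2 ≤ h ≤ 8, h ≡ 0 (mod 2), 8-h ≡ 0 (mod 2):
h=2: C(8,2)·C(2,0)·C(6,3) = 28·1·20 = 560
h=4: C(8,4)·C(4,1)·C(4,2) = 70·4·6 = 1680
h=6: C(8,6)·C(6,2)·C(2,1) = 28·15·2 = 840
h=8: C(8,8)·C(8,3)·C(0,0) = 1·56·1 = 56
Total favorable: 3136
Total paths: 4^8 = 65536
P = 3136/65536 = 49/1024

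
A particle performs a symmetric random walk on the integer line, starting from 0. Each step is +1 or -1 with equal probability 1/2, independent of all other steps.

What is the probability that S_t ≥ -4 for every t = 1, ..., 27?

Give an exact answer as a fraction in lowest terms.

Answer: 87922215/134217728

Derivation:
Let f(t,s) = #length-t paths at position s with S_1..S_t all ≥ -4.
f(t,s) = f(t-1,s-1) + f(t-1,s+1) for s ≥ -4; f(t,s) = 0 for s < -4.
t=0: f(0,0)=1
t=1: f(1,-1)=1 f(1,1)=1
t=2: f(2,-2)=1 f(2,0)=2 f(2,2)=1
t=3: f(3,-3)=1 f(3,-1)=3 f(3,1)=3 f(3,3)=1
t=4: f(4,-4)=1 f(4,-2)=4 f(4,0)=6 f(4,2)=4 f(4,4)=1
t=5: f(5,-3)=5 f(5,-1)=10 f(5,1)=10 f(5,3)=5 f(5,5)=1
t=6: f(6,-4)=5 f(6,-2)=15 f(6,0)=20 f(6,2)=15 f(6,4)=6 f(6,6)=1
t=7: f(7,-3)=20 f(7,-1)=35 f(7,1)=35 f(7,3)=21 f(7,5)=7 f(7,7)=1
t=8: f(8,-4)=20 f(8,-2)=55 f(8,0)=70 f(8,2)=56 f(8,4)=28 f(8,6)=8 f(8,8)=1
t=9: f(9,-3)=75 f(9,-1)=125 f(9,1)=126 f(9,3)=84 f(9,5)=36 f(9,7)=9 f(9,9)=1
t=10: f(10,-4)=75 f(10,-2)=200 f(10,0)=251 f(10,2)=210 f(10,4)=120 f(10,6)=45 f(10,8)=10 f(10,10)=1
t=11: f(11,-3)=275 f(11,-1)=451 f(11,1)=461 f(11,3)=330 f(11,5)=165 f(11,7)=55 f(11,9)=11 f(11,11)=1
t=12: f(12,-4)=275 f(12,-2)=726 f(12,0)=912 f(12,2)=791 f(12,4)=495 f(12,6)=220 f(12,8)=66 f(12,10)=12 f(12,12)=1
t=13: f(13,-3)=1001 f(13,-1)=1638 f(13,1)=1703 f(13,3)=1286 f(13,5)=715 f(13,7)=286 f(13,9)=78 f(13,11)=13 f(13,13)=1
t=14: f(14,-4)=1001 f(14,-2)=2639 f(14,0)=3341 f(14,2)=2989 f(14,4)=2001 f(14,6)=1001 f(14,8)=364 f(14,10)=91 f(14,12)=14 f(14,14)=1
t=15: f(15,-3)=3640 f(15,-1)=5980 f(15,1)=6330 f(15,3)=4990 f(15,5)=3002 f(15,7)=1365 f(15,9)=455 f(15,11)=105 f(15,13)=15 f(15,15)=1
t=16: f(16,-4)=3640 f(16,-2)=9620 f(16,0)=12310 f(16,2)=11320 f(16,4)=7992 f(16,6)=4367 f(16,8)=1820 f(16,10)=560 f(16,12)=120 f(16,14)=16 f(16,16)=1
t=17: f(17,-3)=13260 f(17,-1)=21930 f(17,1)=23630 f(17,3)=19312 f(17,5)=12359 f(17,7)=6187 f(17,9)=2380 f(17,11)=680 f(17,13)=136 f(17,15)=17 f(17,17)=1
t=18: f(18,-4)=13260 f(18,-2)=35190 f(18,0)=45560 f(18,2)=42942 f(18,4)=31671 f(18,6)=18546 f(18,8)=8567 f(18,10)=3060 f(18,12)=816 f(18,14)=153 f(18,16)=18 f(18,18)=1
t=19: f(19,-3)=48450 f(19,-1)=80750 f(19,1)=88502 f(19,3)=74613 f(19,5)=50217 f(19,7)=27113 f(19,9)=11627 f(19,11)=3876 f(19,13)=969 f(19,15)=171 f(19,17)=19 f(19,19)=1
t=20: f(20,-4)=48450 f(20,-2)=129200 f(20,0)=169252 f(20,2)=163115 f(20,4)=124830 f(20,6)=77330 f(20,8)=38740 f(20,10)=15503 f(20,12)=4845 f(20,14)=1140 f(20,16)=190 f(20,18)=20 f(20,20)=1
t=21: f(21,-3)=177650 f(21,-1)=298452 f(21,1)=332367 f(21,3)=287945 f(21,5)=202160 f(21,7)=116070 f(21,9)=54243 f(21,11)=20348 f(21,13)=5985 f(21,15)=1330 f(21,17)=210 f(21,19)=21 f(21,21)=1
t=22: f(22,-4)=177650 f(22,-2)=476102 f(22,0)=630819 f(22,2)=620312 f(22,4)=490105 f(22,6)=318230 f(22,8)=170313 f(22,10)=74591 f(22,12)=26333 f(22,14)=7315 f(22,16)=1540 f(22,18)=231 f(22,20)=22 f(22,22)=1
t=23: f(23,-3)=653752 f(23,-1)=1106921 f(23,1)=1251131 f(23,3)=1110417 f(23,5)=808335 f(23,7)=488543 f(23,9)=244904 f(23,11)=100924 f(23,13)=33648 f(23,15)=8855 f(23,17)=1771 f(23,19)=253 f(23,21)=23 f(23,23)=1
t=24: f(24,-4)=653752 f(24,-2)=1760673 f(24,0)=2358052 f(24,2)=2361548 f(24,4)=1918752 f(24,6)=1296878 f(24,8)=733447 f(24,10)=345828 f(24,12)=134572 f(24,14)=42503 f(24,16)=10626 f(24,18)=2024 f(24,20)=276 f(24,22)=24 f(24,24)=1
t=25: f(25,-3)=2414425 f(25,-1)=4118725 f(25,1)=4719600 f(25,3)=4280300 f(25,5)=3215630 f(25,7)=2030325 f(25,9)=1079275 f(25,11)=480400 f(25,13)=177075 f(25,15)=53129 f(25,17)=12650 f(25,19)=2300 f(25,21)=300 f(25,23)=25 f(25,25)=1
t=26: f(26,-4)=2414425 f(26,-2)=6533150 f(26,0)=8838325 f(26,2)=8999900 f(26,4)=7495930 f(26,6)=5245955 f(26,8)=3109600 f(26,10)=1559675 f(26,12)=657475 f(26,14)=230204 f(26,16)=65779 f(26,18)=14950 f(26,20)=2600 f(26,22)=325 f(26,24)=26 f(26,26)=1
t=27: f(27,-3)=8947575 f(27,-1)=15371475 f(27,1)=17838225 f(27,3)=16495830 f(27,5)=12741885 f(27,7)=8355555 f(27,9)=4669275 f(27,11)=2217150 f(27,13)=887679 f(27,15)=295983 f(27,17)=80729 f(27,19)=17550 f(27,21)=2925 f(27,23)=351 f(27,25)=27 f(27,27)=1
Σ_s f(27,s) = 87922215
P = 87922215/134217728 = 87922215/134217728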